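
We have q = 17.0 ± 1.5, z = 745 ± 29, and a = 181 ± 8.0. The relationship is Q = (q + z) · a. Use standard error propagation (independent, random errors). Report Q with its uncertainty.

(1.38 ± 0.0805) × 10^5

Let u = q + z = 762. δu = √(δq² + δz²) = √(2.25 + 841) = 29.0, so δu/u = 0.0381.
Q is then a monomial in u, a:
δQ/Q = √((δu/u)² + (1·δa/a)²) = √(0.00145 + 0.00195) = 0.0584
Q = 1.38e+05, so δQ = 0.0584 × 1.38e+05 = 8050.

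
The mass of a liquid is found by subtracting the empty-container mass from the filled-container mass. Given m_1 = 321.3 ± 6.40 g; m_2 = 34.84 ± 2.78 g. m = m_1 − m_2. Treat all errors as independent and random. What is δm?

Absolute uncertainties add in quadrature for a linear combination:
  (δm_1)² = 41.0;  (δm_2)² = 7.73
δm = √(48.7) = 6.98 g

6.98 g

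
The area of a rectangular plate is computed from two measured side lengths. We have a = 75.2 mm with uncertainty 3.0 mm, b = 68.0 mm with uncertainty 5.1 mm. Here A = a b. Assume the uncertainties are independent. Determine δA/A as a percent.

Relative error in a monomial: (δA/A)² = Σ (nᵢ · δxᵢ/xᵢ)².
  (1·δa/a)² = (1×0.0399)² = 0.00159;  (1·δb/b)² = (1×0.0750)² = 0.00562
δA/A = √(0.00722) = 0.0849

8.49%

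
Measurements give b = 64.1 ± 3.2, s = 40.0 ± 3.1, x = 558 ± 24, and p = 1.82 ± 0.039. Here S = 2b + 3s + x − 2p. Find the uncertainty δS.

S is a linear combination, so absolute uncertainties add in quadrature:
  (2·δb)² = 41.0;  (3·δs)² = 86.5;  (δx)² = 576;  (2·δp)² = 0.00608
δS = √(703) = 26.5

26.5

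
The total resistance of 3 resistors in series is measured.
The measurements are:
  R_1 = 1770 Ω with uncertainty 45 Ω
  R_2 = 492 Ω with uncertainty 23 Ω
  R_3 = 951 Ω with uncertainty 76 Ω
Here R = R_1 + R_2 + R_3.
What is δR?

For a sum/difference, combine absolute errors in quadrature:
  (δR_1)² = 2020;  (δR_2)² = 529;  (δR_3)² = 5780
δR = √(8330) = 91.3 Ω

91.3 Ω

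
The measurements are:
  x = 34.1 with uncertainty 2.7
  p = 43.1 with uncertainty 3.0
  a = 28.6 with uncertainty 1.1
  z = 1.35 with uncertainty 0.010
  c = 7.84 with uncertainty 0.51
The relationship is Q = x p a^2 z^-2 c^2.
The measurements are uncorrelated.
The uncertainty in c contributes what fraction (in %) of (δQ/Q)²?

(δQ/Q)² = (1·δx/x)² + (1·δp/p)² + (2·δa/a)² + (-2·δz/z)² + (2·δc/c)²
  x term: (1×0.0792)² = 0.00627
  p term: (1×0.0696)² = 0.00484
  a term: (2×0.0385)² = 0.00592
  z term: (-2×0.00741)² = 0.000219
  c term: (2×0.0651)² = 0.0169
Total = 0.0342. Share from c = 0.0169/0.0342 = 0.495.

49.5%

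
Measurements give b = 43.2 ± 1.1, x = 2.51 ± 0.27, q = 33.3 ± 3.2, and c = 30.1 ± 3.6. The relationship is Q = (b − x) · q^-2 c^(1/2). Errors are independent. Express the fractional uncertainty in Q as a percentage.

Let u = b − x = 40.7. δu = √(δb² + δx²) = √(1.21 + 0.0729) = 1.13, so δu/u = 0.0278.
Q is then a monomial in u, q, c:
δQ/Q = √((δu/u)² + (-2·δq/q)² + (½·δc/c)²) = √(0.000775 + 0.0369 + 0.00358) = 0.203

20.3%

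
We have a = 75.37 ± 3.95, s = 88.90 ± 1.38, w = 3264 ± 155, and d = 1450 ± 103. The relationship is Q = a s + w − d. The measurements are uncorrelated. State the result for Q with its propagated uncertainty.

8514 ± 411

Let p = a·s = 6700. δp/p = √((1·δa/a)² + (1·δs/s)²) = √(0.00275 + 0.000241) = 0.0547, so δp = 366.
Q = p + w − d: δQ = √(δp² + δw² + δd²) = √(1.34e+05 + 24000 + 10600) = 411
Q = 8514.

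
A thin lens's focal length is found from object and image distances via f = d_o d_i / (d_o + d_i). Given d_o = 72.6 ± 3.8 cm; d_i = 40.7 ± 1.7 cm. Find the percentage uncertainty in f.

3.27%

∂f/∂d_o = (d_i/(d_o+d_i))² = 0.129;  ∂f/∂d_i = (d_o/(d_o+d_i))² = 0.411
δf = √((∂f/∂d_o · δd_o)² + (∂f/∂d_i · δd_i)²) = √(0.240 + 0.487) = 0.853 cm
f = 26.1 cm, so δf/f = 0.853/26.1 = 0.0327.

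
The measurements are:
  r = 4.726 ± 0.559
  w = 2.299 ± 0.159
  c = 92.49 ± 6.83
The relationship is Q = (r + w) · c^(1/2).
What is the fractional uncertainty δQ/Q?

Let u = r + w = 7.025. δu = √(δr² + δw²) = √(0.312 + 0.0253) = 0.581, so δu/u = 0.0827.
Q is then a monomial in u, c:
δQ/Q = √((δu/u)² + (½·δc/c)²) = √(0.00684 + 0.00136) = 0.0906

0.0906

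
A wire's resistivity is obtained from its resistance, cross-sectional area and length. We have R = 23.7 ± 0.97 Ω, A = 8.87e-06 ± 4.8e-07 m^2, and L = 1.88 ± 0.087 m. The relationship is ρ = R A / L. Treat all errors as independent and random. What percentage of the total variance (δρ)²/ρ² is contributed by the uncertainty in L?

(δρ/ρ)² = (1·δR/R)² + (1·δA/A)² + (-1·δL/L)²
  R term: (1×0.0409)² = 0.00168
  A term: (1×0.0541)² = 0.00293
  L term: (-1×0.0463)² = 0.00214
Total = 0.00675. Share from L = 0.00214/0.00675 = 0.317.

31.7%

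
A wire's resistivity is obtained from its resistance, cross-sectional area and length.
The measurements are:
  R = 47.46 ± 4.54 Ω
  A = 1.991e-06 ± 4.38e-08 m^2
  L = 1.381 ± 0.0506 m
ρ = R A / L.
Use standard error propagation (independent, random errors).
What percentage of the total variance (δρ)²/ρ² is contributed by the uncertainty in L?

12.2%

(δρ/ρ)² = (1·δR/R)² + (1·δA/A)² + (-1·δL/L)²
  R term: (1×0.0957)² = 0.00915
  A term: (1×0.0220)² = 0.000484
  L term: (-1×0.0366)² = 0.00134
Total = 0.0110. Share from L = 0.00134/0.0110 = 0.122.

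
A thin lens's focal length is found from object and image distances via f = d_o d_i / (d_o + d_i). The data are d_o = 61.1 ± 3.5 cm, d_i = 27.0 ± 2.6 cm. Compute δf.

1.29 cm

∂f/∂d_o = (d_i/(d_o+d_i))² = 0.0939;  ∂f/∂d_i = (d_o/(d_o+d_i))² = 0.481
δf = √((∂f/∂d_o · δd_o)² + (∂f/∂d_i · δd_i)²) = √(0.108 + 1.56) = 1.29 cm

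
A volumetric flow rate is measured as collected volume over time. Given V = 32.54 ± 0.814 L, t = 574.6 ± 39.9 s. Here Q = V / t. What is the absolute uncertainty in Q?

Products/powers → add relative errors in quadrature, weighted by exponent:
  (1·δV/V)² = (1×0.0250)² = 0.000626;  (-1·δt/t)² = (-1×0.0694)² = 0.00482
δQ/Q = √(0.00545) = 0.0738
Q = 0.05663 L/s, so δQ = 0.0738 × 0.05663 = 0.00418 L/s.

0.00418 L/s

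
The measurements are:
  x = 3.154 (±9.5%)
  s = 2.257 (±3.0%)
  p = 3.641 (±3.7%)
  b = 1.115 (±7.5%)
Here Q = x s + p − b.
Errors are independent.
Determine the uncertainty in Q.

0.727

Let w = x·s = 7.119. δw/w = √((1·δx/x)² + (1·δs/s)²) = √(0.00903 + 0.000900) = 0.0996, so δw = 0.709.
Q = w + p − b: δQ = √(δw² + δp² + δb²) = √(0.503 + 0.0181 + 0.00699) = 0.727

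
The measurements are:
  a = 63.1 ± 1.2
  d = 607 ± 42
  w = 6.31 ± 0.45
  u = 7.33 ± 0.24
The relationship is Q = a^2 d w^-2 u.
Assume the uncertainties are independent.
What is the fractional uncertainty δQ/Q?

0.166

Relative error in a monomial: (δQ/Q)² = Σ (nᵢ · δxᵢ/xᵢ)².
  (2·δa/a)² = (2×0.0190)² = 0.00145;  (1·δd/d)² = (1×0.0692)² = 0.00479;  (-2·δw/w)² = (-2×0.0713)² = 0.0203;  (1·δu/u)² = (1×0.0327)² = 0.00107
δQ/Q = √(0.0276) = 0.166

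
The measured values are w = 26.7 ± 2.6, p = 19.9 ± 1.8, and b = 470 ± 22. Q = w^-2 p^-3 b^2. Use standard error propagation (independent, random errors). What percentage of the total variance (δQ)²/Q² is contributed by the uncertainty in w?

(δQ/Q)² = (-2·δw/w)² + (-3·δp/p)² + (2·δb/b)²
  w term: (-2×0.0974)² = 0.0379
  p term: (-3×0.0905)² = 0.0736
  b term: (2×0.0468)² = 0.00876
Total = 0.120. Share from w = 0.0379/0.120 = 0.315.

31.5%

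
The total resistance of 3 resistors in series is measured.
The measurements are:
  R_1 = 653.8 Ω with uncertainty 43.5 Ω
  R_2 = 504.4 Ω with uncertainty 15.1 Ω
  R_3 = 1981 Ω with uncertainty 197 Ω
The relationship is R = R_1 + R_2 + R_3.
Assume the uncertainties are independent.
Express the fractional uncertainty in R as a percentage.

6.44%

Sums and differences: (δR)² = Σ (cᵢ δxᵢ)².
  (δR_1)² = 1890;  (δR_2)² = 228;  (δR_3)² = 38800
δR = √(40900) = 202 Ω
R = 3139 Ω, so δR/R = 202/3139 = 0.0644.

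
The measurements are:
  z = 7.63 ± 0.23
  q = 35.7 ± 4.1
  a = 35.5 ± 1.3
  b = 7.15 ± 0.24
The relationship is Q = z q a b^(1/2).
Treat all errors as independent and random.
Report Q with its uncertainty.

Each factor contributes (exponent × relative error)² to (δQ/Q)²:
  (1·δz/z)² = (1×0.0301)² = 0.000909;  (1·δq/q)² = (1×0.115)² = 0.0132;  (1·δa/a)² = (1×0.0366)² = 0.00134;  (½·δb/b)² = (0.5×0.0336)² = 0.000282
δQ/Q = √(0.0157) = 0.125
Q = 25900, so δQ = 0.125 × 25900 = 3240.

25900 ± 3240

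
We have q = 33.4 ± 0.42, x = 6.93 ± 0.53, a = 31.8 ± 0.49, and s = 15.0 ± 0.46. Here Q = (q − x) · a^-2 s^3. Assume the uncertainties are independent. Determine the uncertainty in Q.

8.86

Let u = q − x = 26.5. δu = √(δq² + δx²) = √(0.176 + 0.281) = 0.676, so δu/u = 0.0255.
Q is then a monomial in u, a, s:
δQ/Q = √((δu/u)² + (-2·δa/a)² + (3·δs/s)²) = √(0.000653 + 0.000950 + 0.00846) = 0.100
Q = 88.3, so δQ = 0.100 × 88.3 = 8.86.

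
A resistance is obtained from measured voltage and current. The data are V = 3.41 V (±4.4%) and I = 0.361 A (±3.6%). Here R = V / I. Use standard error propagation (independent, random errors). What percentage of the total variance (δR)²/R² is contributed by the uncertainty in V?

59.9%

(δR/R)² = (1·δV/V)² + (-1·δI/I)²
  V term: (1×0.0440)² = 0.00194
  I term: (-1×0.0360)² = 0.00130
Total = 0.00323. Share from V = 0.00194/0.00323 = 0.599.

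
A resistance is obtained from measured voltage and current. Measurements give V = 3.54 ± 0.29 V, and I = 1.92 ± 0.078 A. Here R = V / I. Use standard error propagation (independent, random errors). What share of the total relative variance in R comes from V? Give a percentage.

80.3%

(δR/R)² = (1·δV/V)² + (-1·δI/I)²
  V term: (1×0.0819)² = 0.00671
  I term: (-1×0.0406)² = 0.00165
Total = 0.00836. Share from V = 0.00671/0.00836 = 0.803.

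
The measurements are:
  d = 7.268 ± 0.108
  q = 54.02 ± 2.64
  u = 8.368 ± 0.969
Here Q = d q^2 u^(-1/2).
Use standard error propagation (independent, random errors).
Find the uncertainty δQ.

840

Since Q is a product/quotient, work with relative uncertainties:
  (1·δd/d)² = (1×0.0149)² = 0.000221;  (2·δq/q)² = (2×0.0489)² = 0.00955;  (−½·δu/u)² = (-0.5×0.116)² = 0.00335
δQ/Q = √(0.0131) = 0.115
Q = 7332, so δQ = 0.115 × 7332 = 840.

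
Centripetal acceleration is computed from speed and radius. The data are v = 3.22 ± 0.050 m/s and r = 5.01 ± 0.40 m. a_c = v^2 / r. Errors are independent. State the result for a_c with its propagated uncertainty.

For a monomial a_c ∝ v^2, r^-1, fractional errors add in quadrature:
  (2·δv/v)² = (2×0.0155)² = 0.000964;  (-1·δr/r)² = (-1×0.0798)² = 0.00637
δa_c/a_c = √(0.00734) = 0.0857
a_c = 2.07 m/s^2, so δa_c = 0.0857 × 2.07 = 0.177 m/s^2.

2.07 ± 0.177 m/s^2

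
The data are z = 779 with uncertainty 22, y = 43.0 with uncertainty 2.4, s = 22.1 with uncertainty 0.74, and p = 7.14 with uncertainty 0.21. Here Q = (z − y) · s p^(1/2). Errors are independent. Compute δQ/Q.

Let u = z − y = 736. δu = √(δz² + δy²) = √(484 + 5.76) = 22.1, so δu/u = 0.0301.
Q is then a monomial in u, s, p:
δQ/Q = √((δu/u)² + (1·δs/s)² + (½·δp/p)²) = √(0.000904 + 0.00112 + 0.000216) = 0.0473

0.0473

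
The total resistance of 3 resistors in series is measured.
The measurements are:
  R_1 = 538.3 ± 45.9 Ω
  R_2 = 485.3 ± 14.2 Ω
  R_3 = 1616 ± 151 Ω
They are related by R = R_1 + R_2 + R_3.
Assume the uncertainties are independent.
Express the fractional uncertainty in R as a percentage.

6.00%

Each term contributes (cᵢ δxᵢ)² to (δR)²:
  (δR_1)² = 2110;  (δR_2)² = 202;  (δR_3)² = 22800
δR = √(25100) = 158 Ω
R = 2640 Ω, so δR/R = 158/2640 = 0.0600.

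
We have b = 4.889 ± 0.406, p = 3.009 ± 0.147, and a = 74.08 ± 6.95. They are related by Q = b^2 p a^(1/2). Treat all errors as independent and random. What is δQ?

111

For a monomial Q ∝ b^2, p, a^(1/2), fractional errors add in quadrature:
  (2·δb/b)² = (2×0.0830)² = 0.0276;  (1·δp/p)² = (1×0.0489)² = 0.00239;  (½·δa/a)² = (0.5×0.0938)² = 0.00220
δQ/Q = √(0.0322) = 0.179
Q = 619.0, so δQ = 0.179 × 619.0 = 111.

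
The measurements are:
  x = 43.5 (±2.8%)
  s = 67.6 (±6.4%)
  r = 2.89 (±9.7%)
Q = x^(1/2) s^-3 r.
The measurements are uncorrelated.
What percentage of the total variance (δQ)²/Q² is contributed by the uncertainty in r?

20.2%

(δQ/Q)² = (½·δx/x)² + (-3·δs/s)² + (1·δr/r)²
  x term: (0.5×0.0280)² = 0.000196
  s term: (-3×0.0640)² = 0.0369
  r term: (1×0.0970)² = 0.00941
Total = 0.0465. Share from r = 0.00941/0.0465 = 0.202.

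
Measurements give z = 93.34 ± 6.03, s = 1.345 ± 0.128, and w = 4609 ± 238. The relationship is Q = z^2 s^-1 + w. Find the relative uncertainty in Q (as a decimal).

0.0962

Let p = z^2·s^-1 = 6478. δp/p = √((2·δz/z)² + (-1·δs/s)²) = √(0.0167 + 0.00906) = 0.160, so δp = 1040.
Q = p + w: δQ = √(δp² + δw²) = √(1.08e+06 + 56600) = 1070
Q = 11090, so δQ/Q = 1070/11090 = 0.0962.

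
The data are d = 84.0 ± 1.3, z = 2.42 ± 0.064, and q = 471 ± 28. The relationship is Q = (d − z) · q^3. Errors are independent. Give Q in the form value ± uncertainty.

(8.52 ± 1.53) × 10^9

Let u = d − z = 81.6. δu = √(δd² + δz²) = √(1.69 + 0.00410) = 1.30, so δu/u = 0.0160.
Q is then a monomial in u, q:
δQ/Q = √((δu/u)² + (3·δq/q)²) = √(0.000255 + 0.0318) = 0.179
Q = 8.52e+09, so δQ = 0.179 × 8.52e+09 = 1.53e+09.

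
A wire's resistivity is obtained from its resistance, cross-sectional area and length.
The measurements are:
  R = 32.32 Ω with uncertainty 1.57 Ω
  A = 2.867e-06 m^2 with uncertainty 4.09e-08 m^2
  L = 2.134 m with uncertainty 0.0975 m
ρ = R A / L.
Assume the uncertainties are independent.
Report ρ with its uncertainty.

Products/powers → add relative errors in quadrature, weighted by exponent:
  (1·δR/R)² = (1×0.0486)² = 0.00236;  (1·δA/A)² = (1×0.0143)² = 0.000204;  (-1·δL/L)² = (-1×0.0457)² = 0.00209
δρ/ρ = √(0.00465) = 0.0682
ρ = 4.342e-05 Ω·m, so δρ = 0.0682 × 4.342e-05 = 2.96e-06 Ω·m.

(4.342 ± 0.296) × 10^-5 Ω·m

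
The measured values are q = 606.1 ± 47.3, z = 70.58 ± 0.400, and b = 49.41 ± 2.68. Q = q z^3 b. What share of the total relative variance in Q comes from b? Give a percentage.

(δQ/Q)² = (1·δq/q)² + (3·δz/z)² + (1·δb/b)²
  q term: (1×0.0780)² = 0.00609
  z term: (3×0.00567)² = 0.000289
  b term: (1×0.0542)² = 0.00294
Total = 0.00932. Share from b = 0.00294/0.00932 = 0.316.

31.6%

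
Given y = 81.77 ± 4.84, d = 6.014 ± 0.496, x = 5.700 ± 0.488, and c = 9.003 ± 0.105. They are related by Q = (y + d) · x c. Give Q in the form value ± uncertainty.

Let u = y + d = 87.78. δu = √(δy² + δd²) = √(23.4 + 0.246) = 4.87, so δu/u = 0.0554.
Q is then a monomial in u, x, c:
δQ/Q = √((δu/u)² + (1·δx/x)² + (1·δc/c)²) = √(0.00307 + 0.00733 + 0.000136) = 0.103
Q = 4505, so δQ = 0.103 × 4505 = 462.

4505 ± 462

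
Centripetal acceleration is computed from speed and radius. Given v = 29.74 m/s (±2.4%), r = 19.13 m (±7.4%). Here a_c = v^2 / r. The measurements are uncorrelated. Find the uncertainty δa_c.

Relative error in a monomial: (δa_c/a_c)² = Σ (nᵢ · δxᵢ/xᵢ)².
  (2·δv/v)² = (2×0.0240)² = 0.00230;  (-1·δr/r)² = (-1×0.0740)² = 0.00548
δa_c/a_c = √(0.00778) = 0.0882
a_c = 46.23 m/s^2, so δa_c = 0.0882 × 46.23 = 4.08 m/s^2.

4.08 m/s^2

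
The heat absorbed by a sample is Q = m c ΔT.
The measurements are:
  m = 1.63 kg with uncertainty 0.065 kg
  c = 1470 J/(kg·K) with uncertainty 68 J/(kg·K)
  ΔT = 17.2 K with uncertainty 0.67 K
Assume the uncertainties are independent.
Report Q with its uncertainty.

41200 ± 2990 J

Q is a product of powers, so relative uncertainties combine in quadrature:
  (1·δm/m)² = (1×0.0399)² = 0.00159;  (1·δc/c)² = (1×0.0463)² = 0.00214;  (1·δΔT/ΔT)² = (1×0.0390)² = 0.00152
δQ/Q = √(0.00525) = 0.0724
Q = 41200 J, so δQ = 0.0724 × 41200 = 2990 J.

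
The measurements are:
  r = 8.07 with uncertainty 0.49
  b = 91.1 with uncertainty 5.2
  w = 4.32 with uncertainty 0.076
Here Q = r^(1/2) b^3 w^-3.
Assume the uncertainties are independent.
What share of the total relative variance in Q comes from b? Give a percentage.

88.8%

(δQ/Q)² = (½·δr/r)² + (3·δb/b)² + (-3·δw/w)²
  r term: (0.5×0.0607)² = 0.000922
  b term: (3×0.0571)² = 0.0293
  w term: (-3×0.0176)² = 0.00279
Total = 0.0330. Share from b = 0.0293/0.0330 = 0.888.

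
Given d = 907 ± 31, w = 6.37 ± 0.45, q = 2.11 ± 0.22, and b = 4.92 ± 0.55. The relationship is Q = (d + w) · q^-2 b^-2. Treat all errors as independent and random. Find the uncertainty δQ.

2.61

Let u = d + w = 913. δu = √(δd² + δw²) = √(961 + 0.203) = 31.0, so δu/u = 0.0339.
Q is then a monomial in u, q, b:
δQ/Q = √((δu/u)² + (-2·δq/q)² + (-2·δb/b)²) = √(0.00115 + 0.0435 + 0.0500) = 0.308
Q = 8.48, so δQ = 0.308 × 8.48 = 2.61.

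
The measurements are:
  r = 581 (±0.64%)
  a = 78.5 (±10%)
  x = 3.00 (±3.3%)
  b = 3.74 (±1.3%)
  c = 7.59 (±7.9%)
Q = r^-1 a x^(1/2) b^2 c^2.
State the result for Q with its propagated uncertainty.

189 ± 35.8

Q is a product of powers, so relative uncertainties combine in quadrature:
  (-1·δr/r)² = (-1×0.00640)² = 4.1e-05;  (1·δa/a)² = (1×0.100)² = 0.0100;  (½·δx/x)² = (0.5×0.0330)² = 0.000272;  (2·δb/b)² = (2×0.0130)² = 0.000676;  (2·δc/c)² = (2×0.0790)² = 0.0250
δQ/Q = √(0.0360) = 0.190
Q = 189, so δQ = 0.190 × 189 = 35.8.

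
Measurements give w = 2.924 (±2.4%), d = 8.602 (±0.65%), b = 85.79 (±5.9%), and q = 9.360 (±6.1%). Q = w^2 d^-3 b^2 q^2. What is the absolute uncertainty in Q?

1540

For a monomial Q ∝ w^2, d^-3, b^2, q^2, fractional errors add in quadrature:
  (2·δw/w)² = (2×0.0240)² = 0.00230;  (-3·δd/d)² = (-3×0.00650)² = 0.000380;  (2·δb/b)² = (2×0.0590)² = 0.0139;  (2·δq/q)² = (2×0.0610)² = 0.0149
δQ/Q = √(0.0315) = 0.177
Q = 8661, so δQ = 0.177 × 8661 = 1540.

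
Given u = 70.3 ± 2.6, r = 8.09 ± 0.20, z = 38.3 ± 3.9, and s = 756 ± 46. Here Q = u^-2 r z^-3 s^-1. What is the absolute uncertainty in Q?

Products/powers → add relative errors in quadrature, weighted by exponent:
  (-2·δu/u)² = (-2×0.0370)² = 0.00547;  (1·δr/r)² = (1×0.0247)² = 0.000611;  (-3·δz/z)² = (-3×0.102)² = 0.0933;  (-1·δs/s)² = (-1×0.0608)² = 0.00370
δQ/Q = √(0.103) = 0.321
Q = 3.85e-11, so δQ = 0.321 × 3.85e-11 = 1.24e-11.

1.24e-11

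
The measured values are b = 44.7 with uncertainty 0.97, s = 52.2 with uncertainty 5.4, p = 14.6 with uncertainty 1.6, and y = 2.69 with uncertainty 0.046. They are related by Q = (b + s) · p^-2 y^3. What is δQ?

2.05

Let u = b + s = 96.9. δu = √(δb² + δs²) = √(0.941 + 29.2) = 5.49, so δu/u = 0.0566.
Q is then a monomial in u, p, y:
δQ/Q = √((δu/u)² + (-2·δp/p)² + (3·δy/y)²) = √(0.00321 + 0.0480 + 0.00263) = 0.232
Q = 8.85, so δQ = 0.232 × 8.85 = 2.05.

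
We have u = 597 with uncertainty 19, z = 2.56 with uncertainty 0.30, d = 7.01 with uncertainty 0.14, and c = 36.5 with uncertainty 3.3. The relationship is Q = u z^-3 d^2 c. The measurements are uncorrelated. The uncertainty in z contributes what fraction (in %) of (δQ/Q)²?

92.0%

(δQ/Q)² = (1·δu/u)² + (-3·δz/z)² + (2·δd/d)² + (1·δc/c)²
  u term: (1×0.0318)² = 0.00101
  z term: (-3×0.117)² = 0.124
  d term: (2×0.0200)² = 0.00160
  c term: (1×0.0904)² = 0.00817
Total = 0.134. Share from z = 0.124/0.134 = 0.920.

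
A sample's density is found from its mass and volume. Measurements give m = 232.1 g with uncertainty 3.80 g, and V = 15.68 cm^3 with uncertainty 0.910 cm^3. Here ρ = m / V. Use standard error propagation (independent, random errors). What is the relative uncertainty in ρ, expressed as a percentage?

6.03%

Each factor contributes (exponent × relative error)² to (δρ/ρ)²:
  (1·δm/m)² = (1×0.0164)² = 0.000268;  (-1·δV/V)² = (-1×0.0580)² = 0.00337
δρ/ρ = √(0.00364) = 0.0603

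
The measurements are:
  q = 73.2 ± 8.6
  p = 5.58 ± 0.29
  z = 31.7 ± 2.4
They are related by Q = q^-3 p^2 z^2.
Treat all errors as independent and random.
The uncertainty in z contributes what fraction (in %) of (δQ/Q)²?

14.5%

(δQ/Q)² = (-3·δq/q)² + (2·δp/p)² + (2·δz/z)²
  q term: (-3×0.117)² = 0.124
  p term: (2×0.0520)² = 0.0108
  z term: (2×0.0757)² = 0.0229
Total = 0.158. Share from z = 0.0229/0.158 = 0.145.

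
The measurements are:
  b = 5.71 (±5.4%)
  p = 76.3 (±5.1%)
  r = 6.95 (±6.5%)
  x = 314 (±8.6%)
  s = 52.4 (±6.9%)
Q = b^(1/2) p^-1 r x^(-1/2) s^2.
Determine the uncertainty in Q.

5.69

For a monomial Q ∝ b^(1/2), p^-1, r, x^(-1/2), s^2, fractional errors add in quadrature:
  (½·δb/b)² = (0.5×0.0540)² = 0.000729;  (-1·δp/p)² = (-1×0.0510)² = 0.00260;  (1·δr/r)² = (1×0.0650)² = 0.00423;  (−½·δx/x)² = (-0.5×0.0860)² = 0.00185;  (2·δs/s)² = (2×0.0690)² = 0.0190
δQ/Q = √(0.0284) = 0.169
Q = 33.7, so δQ = 0.169 × 33.7 = 5.69.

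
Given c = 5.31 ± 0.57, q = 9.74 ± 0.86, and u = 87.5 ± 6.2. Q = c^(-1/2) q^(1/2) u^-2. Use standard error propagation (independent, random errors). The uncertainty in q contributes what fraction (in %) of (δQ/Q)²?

7.82%

(δQ/Q)² = (−½·δc/c)² + (½·δq/q)² + (-2·δu/u)²
  c term: (-0.5×0.107)² = 0.00288
  q term: (0.5×0.0883)² = 0.00195
  u term: (-2×0.0709)² = 0.0201
Total = 0.0249. Share from q = 0.00195/0.0249 = 0.0782.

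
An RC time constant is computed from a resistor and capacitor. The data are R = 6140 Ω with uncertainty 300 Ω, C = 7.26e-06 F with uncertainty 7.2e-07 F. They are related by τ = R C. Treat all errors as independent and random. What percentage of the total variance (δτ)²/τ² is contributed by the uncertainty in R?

19.5%

(δτ/τ)² = (1·δR/R)² + (1·δC/C)²
  R term: (1×0.0489)² = 0.00239
  C term: (1×0.0992)² = 0.00984
Total = 0.0122. Share from R = 0.00239/0.0122 = 0.195.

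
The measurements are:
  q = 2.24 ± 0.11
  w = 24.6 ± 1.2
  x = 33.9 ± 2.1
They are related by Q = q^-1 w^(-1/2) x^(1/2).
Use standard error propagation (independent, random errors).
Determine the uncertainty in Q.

0.0330

Q is a product of powers, so relative uncertainties combine in quadrature:
  (-1·δq/q)² = (-1×0.0491)² = 0.00241;  (−½·δw/w)² = (-0.5×0.0488)² = 0.000595;  (½·δx/x)² = (0.5×0.0619)² = 0.000959
δQ/Q = √(0.00397) = 0.0630
Q = 0.524, so δQ = 0.0630 × 0.524 = 0.0330.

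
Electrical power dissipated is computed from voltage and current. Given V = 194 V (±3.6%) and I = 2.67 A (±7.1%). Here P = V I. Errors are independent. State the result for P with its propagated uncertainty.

518 ± 41.2 W

P is a product of powers, so relative uncertainties combine in quadrature:
  (1·δV/V)² = (1×0.0360)² = 0.00130;  (1·δI/I)² = (1×0.0710)² = 0.00504
δP/P = √(0.00634) = 0.0796
P = 518 W, so δP = 0.0796 × 518 = 41.2 W.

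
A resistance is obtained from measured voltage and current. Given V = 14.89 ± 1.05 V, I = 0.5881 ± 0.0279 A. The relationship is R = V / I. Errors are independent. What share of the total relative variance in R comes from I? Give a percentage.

31.2%

(δR/R)² = (1·δV/V)² + (-1·δI/I)²
  V term: (1×0.0705)² = 0.00497
  I term: (-1×0.0474)² = 0.00225
Total = 0.00722. Share from I = 0.00225/0.00722 = 0.312.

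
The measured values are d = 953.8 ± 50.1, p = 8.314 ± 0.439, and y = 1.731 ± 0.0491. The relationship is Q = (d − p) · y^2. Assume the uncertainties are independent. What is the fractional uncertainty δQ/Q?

0.0776

Let u = d − p = 945.5. δu = √(δd² + δp²) = √(2510 + 0.193) = 50.1, so δu/u = 0.0530.
Q is then a monomial in u, y:
δQ/Q = √((δu/u)² + (2·δy/y)²) = √(0.00281 + 0.00322) = 0.0776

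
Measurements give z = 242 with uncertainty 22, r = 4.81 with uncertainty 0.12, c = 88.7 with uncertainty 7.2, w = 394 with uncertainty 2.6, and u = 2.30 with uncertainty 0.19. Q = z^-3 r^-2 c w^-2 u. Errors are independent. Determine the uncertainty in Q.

Products/powers → add relative errors in quadrature, weighted by exponent:
  (-3·δz/z)² = (-3×0.0909)² = 0.0744;  (-2·δr/r)² = (-2×0.0249)² = 0.00249;  (1·δc/c)² = (1×0.0812)² = 0.00659;  (-2·δw/w)² = (-2×0.00660)² = 0.000174;  (1·δu/u)² = (1×0.0826)² = 0.00682
δQ/Q = √(0.0905) = 0.301
Q = 4.01e-12, so δQ = 0.301 × 4.01e-12 = 1.21e-12.

1.21e-12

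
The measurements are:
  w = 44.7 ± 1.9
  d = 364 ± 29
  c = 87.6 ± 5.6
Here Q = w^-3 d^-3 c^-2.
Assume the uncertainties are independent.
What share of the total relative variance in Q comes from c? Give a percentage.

(δQ/Q)² = (-3·δw/w)² + (-3·δd/d)² + (-2·δc/c)²
  w term: (-3×0.0425)² = 0.0163
  d term: (-3×0.0797)² = 0.0571
  c term: (-2×0.0639)² = 0.0163
Total = 0.0897. Share from c = 0.0163/0.0897 = 0.182.

18.2%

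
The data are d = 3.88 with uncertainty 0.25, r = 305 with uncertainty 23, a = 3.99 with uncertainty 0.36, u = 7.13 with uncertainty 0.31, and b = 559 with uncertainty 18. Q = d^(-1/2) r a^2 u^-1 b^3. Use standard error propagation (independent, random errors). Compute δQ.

For a monomial Q ∝ d^(-1/2), r, a^2, u^-1, b^3, fractional errors add in quadrature:
  (−½·δd/d)² = (-0.5×0.0644)² = 0.00104;  (1·δr/r)² = (1×0.0754)² = 0.00569;  (2·δa/a)² = (2×0.0902)² = 0.0326;  (-1·δu/u)² = (-1×0.0435)² = 0.00189;  (3·δb/b)² = (3×0.0322)² = 0.00933
δQ/Q = √(0.0505) = 0.225
Q = 6.04e+10, so δQ = 0.225 × 6.04e+10 = 1.36e+10.

1.36e+10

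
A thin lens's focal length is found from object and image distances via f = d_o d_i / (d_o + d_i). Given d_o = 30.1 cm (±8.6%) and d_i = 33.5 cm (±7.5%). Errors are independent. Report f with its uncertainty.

∂f/∂d_o = (d_i/(d_o+d_i))² = 0.277;  ∂f/∂d_i = (d_o/(d_o+d_i))² = 0.224
δf = √((∂f/∂d_o · δd_o)² + (∂f/∂d_i · δd_i)²) = √(0.516 + 0.317) = 0.912 cm
f = 15.9 cm.

15.9 ± 0.912 cm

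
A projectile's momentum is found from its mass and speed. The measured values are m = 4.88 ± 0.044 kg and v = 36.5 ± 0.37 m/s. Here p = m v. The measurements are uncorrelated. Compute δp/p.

0.0136

Each factor contributes (exponent × relative error)² to (δp/p)²:
  (1·δm/m)² = (1×0.00902)² = 8.13e-05;  (1·δv/v)² = (1×0.0101)² = 0.000103
δp/p = √(0.000184) = 0.0136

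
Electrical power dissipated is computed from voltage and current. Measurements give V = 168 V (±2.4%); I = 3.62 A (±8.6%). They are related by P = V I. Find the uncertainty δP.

For a monomial P ∝ V, I, fractional errors add in quadrature:
  (1·δV/V)² = (1×0.0240)² = 0.000576;  (1·δI/I)² = (1×0.0860)² = 0.00740
δP/P = √(0.00797) = 0.0893
P = 608 W, so δP = 0.0893 × 608 = 54.3 W.

54.3 W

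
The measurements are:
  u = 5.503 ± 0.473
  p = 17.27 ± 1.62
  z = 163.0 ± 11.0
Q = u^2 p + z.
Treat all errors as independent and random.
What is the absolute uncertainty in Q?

103

Let w = u^2·p = 523.0. δw/w = √((2·δu/u)² + (1·δp/p)²) = √(0.0296 + 0.00880) = 0.196, so δw = 102.
Q = w + z: δQ = √(δw² + δz²) = √(10500 + 121) = 103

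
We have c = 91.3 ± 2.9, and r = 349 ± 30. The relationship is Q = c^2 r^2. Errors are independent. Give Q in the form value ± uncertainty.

(1.02 ± 0.186) × 10^9

Relative error in a monomial: (δQ/Q)² = Σ (nᵢ · δxᵢ/xᵢ)².
  (2·δc/c)² = (2×0.0318)² = 0.00404;  (2·δr/r)² = (2×0.0860)² = 0.0296
δQ/Q = √(0.0336) = 0.183
Q = 1.02e+09, so δQ = 0.183 × 1.02e+09 = 1.86e+08.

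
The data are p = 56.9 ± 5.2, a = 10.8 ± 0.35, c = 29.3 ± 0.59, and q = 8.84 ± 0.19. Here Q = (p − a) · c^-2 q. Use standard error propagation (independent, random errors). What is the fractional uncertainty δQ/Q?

Let u = p − a = 46.1. δu = √(δp² + δa²) = √(27.0 + 0.122) = 5.21, so δu/u = 0.113.
Q is then a monomial in u, c, q:
δQ/Q = √((δu/u)² + (-2·δc/c)² + (1·δq/q)²) = √(0.0128 + 0.00162 + 0.000462) = 0.122

0.122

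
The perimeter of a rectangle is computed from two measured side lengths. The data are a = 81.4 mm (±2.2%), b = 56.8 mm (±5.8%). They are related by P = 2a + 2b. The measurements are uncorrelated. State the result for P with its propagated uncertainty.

276 ± 7.50 mm

Absolute uncertainties add in quadrature for a linear combination:
  (2·δa)² = 12.8;  (2·δb)² = 43.4
δP = √(56.2) = 7.50 mm
P = 276 mm.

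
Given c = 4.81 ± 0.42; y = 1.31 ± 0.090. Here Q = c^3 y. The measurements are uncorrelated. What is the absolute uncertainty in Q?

39.5

Each factor contributes (exponent × relative error)² to (δQ/Q)²:
  (3·δc/c)² = (3×0.0873)² = 0.0686;  (1·δy/y)² = (1×0.0687)² = 0.00472
δQ/Q = √(0.0733) = 0.271
Q = 146, so δQ = 0.271 × 146 = 39.5.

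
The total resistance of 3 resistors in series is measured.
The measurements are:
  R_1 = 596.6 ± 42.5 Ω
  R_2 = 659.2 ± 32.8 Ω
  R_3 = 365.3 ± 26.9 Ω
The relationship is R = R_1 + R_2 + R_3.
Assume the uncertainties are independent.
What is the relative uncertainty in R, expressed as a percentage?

3.70%

Sums and differences: (δR)² = Σ (cᵢ δxᵢ)².
  (δR_1)² = 1810;  (δR_2)² = 1080;  (δR_3)² = 724
δR = √(3610) = 60.0 Ω
R = 1621 Ω, so δR/R = 60.0/1621 = 0.0370.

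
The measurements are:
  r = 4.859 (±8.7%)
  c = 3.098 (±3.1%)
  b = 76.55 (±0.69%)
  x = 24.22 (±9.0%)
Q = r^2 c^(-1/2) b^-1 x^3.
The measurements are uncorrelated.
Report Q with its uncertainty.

2490 ± 801

Relative error in a monomial: (δQ/Q)² = Σ (nᵢ · δxᵢ/xᵢ)².
  (2·δr/r)² = (2×0.0870)² = 0.0303;  (−½·δc/c)² = (-0.5×0.0310)² = 0.000240;  (-1·δb/b)² = (-1×0.00690)² = 4.76e-05;  (3·δx/x)² = (3×0.0900)² = 0.0729
δQ/Q = √(0.103) = 0.322
Q = 2490, so δQ = 0.322 × 2490 = 801.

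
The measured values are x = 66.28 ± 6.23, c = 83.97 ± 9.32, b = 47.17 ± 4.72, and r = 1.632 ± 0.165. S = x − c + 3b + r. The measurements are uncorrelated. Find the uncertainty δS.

18.1

Sums and differences: (δS)² = Σ (cᵢ δxᵢ)².
  (δx)² = 38.8;  (δc)² = 86.9;  (3·δb)² = 201;  (δr)² = 0.0272
δS = √(326) = 18.1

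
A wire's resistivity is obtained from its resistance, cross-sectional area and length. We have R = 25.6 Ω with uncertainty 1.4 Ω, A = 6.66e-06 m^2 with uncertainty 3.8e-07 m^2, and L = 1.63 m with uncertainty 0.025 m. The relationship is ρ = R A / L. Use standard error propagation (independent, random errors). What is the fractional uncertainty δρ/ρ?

0.0805

Relative error in a monomial: (δρ/ρ)² = Σ (nᵢ · δxᵢ/xᵢ)².
  (1·δR/R)² = (1×0.0547)² = 0.00299;  (1·δA/A)² = (1×0.0571)² = 0.00326;  (-1·δL/L)² = (-1×0.0153)² = 0.000235
δρ/ρ = √(0.00648) = 0.0805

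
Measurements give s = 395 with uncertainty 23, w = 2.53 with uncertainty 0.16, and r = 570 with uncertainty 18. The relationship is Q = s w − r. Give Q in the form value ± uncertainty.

429 ± 87.8

Let p = s·w = 999. δp/p = √((1·δs/s)² + (1·δw/w)²) = √(0.00339 + 0.00400) = 0.0860, so δp = 85.9.
Q = p − r: δQ = √(δp² + δr²) = √(7380 + 324) = 87.8
Q = 429.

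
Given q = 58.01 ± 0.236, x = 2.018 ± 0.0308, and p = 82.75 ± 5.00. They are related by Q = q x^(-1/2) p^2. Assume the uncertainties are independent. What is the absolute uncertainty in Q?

Products/powers → add relative errors in quadrature, weighted by exponent:
  (1·δq/q)² = (1×0.00407)² = 1.66e-05;  (−½·δx/x)² = (-0.5×0.0153)² = 5.82e-05;  (2·δp/p)² = (2×0.0604)² = 0.0146
δQ/Q = √(0.0147) = 0.121
Q = 279600, so δQ = 0.121 × 279600 = 33900.

33900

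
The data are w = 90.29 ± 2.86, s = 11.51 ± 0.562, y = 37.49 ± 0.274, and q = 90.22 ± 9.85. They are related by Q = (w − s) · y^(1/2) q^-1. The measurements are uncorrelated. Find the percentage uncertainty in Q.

11.5%

Let u = w − s = 78.78. δu = √(δw² + δs²) = √(8.18 + 0.316) = 2.91, so δu/u = 0.0370.
Q is then a monomial in u, y, q:
δQ/Q = √((δu/u)² + (½·δy/y)² + (-1·δq/q)²) = √(0.00137 + 1.34e-05 + 0.0119) = 0.115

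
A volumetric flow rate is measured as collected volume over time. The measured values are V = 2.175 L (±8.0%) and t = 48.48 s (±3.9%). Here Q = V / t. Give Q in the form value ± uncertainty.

0.04486 ± 0.00399 L/s

Q is a product of powers, so relative uncertainties combine in quadrature:
  (1·δV/V)² = (1×0.0800)² = 0.00640;  (-1·δt/t)² = (-1×0.0390)² = 0.00152
δQ/Q = √(0.00792) = 0.0890
Q = 0.04486 L/s, so δQ = 0.0890 × 0.04486 = 0.00399 L/s.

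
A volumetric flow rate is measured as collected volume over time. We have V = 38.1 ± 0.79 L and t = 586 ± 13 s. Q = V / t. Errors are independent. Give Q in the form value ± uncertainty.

Q is a product of powers, so relative uncertainties combine in quadrature:
  (1·δV/V)² = (1×0.0207)² = 0.000430;  (-1·δt/t)² = (-1×0.0222)² = 0.000492
δQ/Q = √(0.000922) = 0.0304
Q = 0.0650 L/s, so δQ = 0.0304 × 0.0650 = 0.00197 L/s.

0.0650 ± 0.00197 L/s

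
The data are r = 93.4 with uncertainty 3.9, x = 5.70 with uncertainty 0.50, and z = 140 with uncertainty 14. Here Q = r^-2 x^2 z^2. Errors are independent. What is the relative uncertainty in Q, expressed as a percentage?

27.9%

Q is a product of powers, so relative uncertainties combine in quadrature:
  (-2·δr/r)² = (-2×0.0418)² = 0.00697;  (2·δx/x)² = (2×0.0877)² = 0.0308;  (2·δz/z)² = (2×0.100)² = 0.0400
δQ/Q = √(0.0778) = 0.279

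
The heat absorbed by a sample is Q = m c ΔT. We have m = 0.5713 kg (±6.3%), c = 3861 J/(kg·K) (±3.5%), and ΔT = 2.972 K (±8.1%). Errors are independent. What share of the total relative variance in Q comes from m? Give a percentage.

(δQ/Q)² = (1·δm/m)² + (1·δc/c)² + (1·δΔT/ΔT)²
  m term: (1×0.0630)² = 0.00397
  c term: (1×0.0350)² = 0.00123
  ΔT term: (1×0.0810)² = 0.00656
Total = 0.0118. Share from m = 0.00397/0.0118 = 0.338.

33.8%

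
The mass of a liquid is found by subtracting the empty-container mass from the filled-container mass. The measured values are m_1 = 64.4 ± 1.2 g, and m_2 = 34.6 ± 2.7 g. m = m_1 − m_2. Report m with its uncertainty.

For a sum/difference, combine absolute errors in quadrature:
  (δm_1)² = 1.44;  (δm_2)² = 7.29
δm = √(8.73) = 2.95 g
m = 29.8 g.

29.8 ± 2.95 g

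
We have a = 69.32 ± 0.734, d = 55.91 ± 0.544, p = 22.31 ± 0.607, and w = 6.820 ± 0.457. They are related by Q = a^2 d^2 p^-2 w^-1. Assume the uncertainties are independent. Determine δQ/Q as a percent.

For a monomial Q ∝ a^2, d^2, p^-2, w^-1, fractional errors add in quadrature:
  (2·δa/a)² = (2×0.0106)² = 0.000448;  (2·δd/d)² = (2×0.00973)² = 0.000379;  (-2·δp/p)² = (-2×0.0272)² = 0.00296;  (-1·δw/w)² = (-1×0.0670)² = 0.00449
δQ/Q = √(0.00828) = 0.0910

9.10%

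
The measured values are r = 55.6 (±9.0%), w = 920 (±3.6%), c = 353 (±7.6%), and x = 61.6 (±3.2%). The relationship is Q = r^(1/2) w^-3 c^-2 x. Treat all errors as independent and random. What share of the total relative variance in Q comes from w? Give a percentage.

30.8%

(δQ/Q)² = (½·δr/r)² + (-3·δw/w)² + (-2·δc/c)² + (1·δx/x)²
  r term: (0.5×0.0900)² = 0.00202
  w term: (-3×0.0360)² = 0.0117
  c term: (-2×0.0760)² = 0.0231
  x term: (1×0.0320)² = 0.00102
Total = 0.0378. Share from w = 0.0117/0.0378 = 0.308.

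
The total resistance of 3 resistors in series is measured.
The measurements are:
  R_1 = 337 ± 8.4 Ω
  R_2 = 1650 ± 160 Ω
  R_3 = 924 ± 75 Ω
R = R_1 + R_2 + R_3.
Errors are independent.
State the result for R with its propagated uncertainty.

2910 ± 177 Ω

Absolute uncertainties add in quadrature for a linear combination:
  (δR_1)² = 70.6;  (δR_2)² = 25600;  (δR_3)² = 5620
δR = √(31300) = 177 Ω
R = 2910 Ω.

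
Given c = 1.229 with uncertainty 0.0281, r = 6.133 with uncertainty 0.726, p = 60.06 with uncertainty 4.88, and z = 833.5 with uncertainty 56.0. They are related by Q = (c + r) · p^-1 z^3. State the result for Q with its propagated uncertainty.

(7.098 ± 1.69) × 10^7

Let u = c + r = 7.362. δu = √(δc² + δr²) = √(0.000790 + 0.527) = 0.727, so δu/u = 0.0987.
Q is then a monomial in u, p, z:
δQ/Q = √((δu/u)² + (-1·δp/p)² + (3·δz/z)²) = √(0.00974 + 0.00660 + 0.0406) = 0.239
Q = 7.098e+07, so δQ = 0.239 × 7.098e+07 = 1.69e+07.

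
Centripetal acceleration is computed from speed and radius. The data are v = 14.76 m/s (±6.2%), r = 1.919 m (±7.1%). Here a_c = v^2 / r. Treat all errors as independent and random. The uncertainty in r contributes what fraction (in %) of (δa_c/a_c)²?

24.7%

(δa_c/a_c)² = (2·δv/v)² + (-1·δr/r)²
  v term: (2×0.0620)² = 0.0154
  r term: (-1×0.0710)² = 0.00504
Total = 0.0204. Share from r = 0.00504/0.0204 = 0.247.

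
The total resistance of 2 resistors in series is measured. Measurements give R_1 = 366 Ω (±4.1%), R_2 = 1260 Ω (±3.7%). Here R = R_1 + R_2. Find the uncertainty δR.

R is a linear combination, so absolute uncertainties add in quadrature:
  (δR_1)² = 225;  (δR_2)² = 2170
δR = √(2400) = 49.0 Ω

49.0 Ω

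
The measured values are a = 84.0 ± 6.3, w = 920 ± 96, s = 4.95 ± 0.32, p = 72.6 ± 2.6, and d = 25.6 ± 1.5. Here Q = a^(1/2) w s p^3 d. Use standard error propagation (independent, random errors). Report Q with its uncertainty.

For a monomial Q ∝ a^(1/2), w, s, p^3, d, fractional errors add in quadrature:
  (½·δa/a)² = (0.5×0.0750)² = 0.00141;  (1·δw/w)² = (1×0.104)² = 0.0109;  (1·δs/s)² = (1×0.0646)² = 0.00418;  (3·δp/p)² = (3×0.0358)² = 0.0115;  (1·δd/d)² = (1×0.0586)² = 0.00343
δQ/Q = √(0.0315) = 0.177
Q = 4.09e+11, so δQ = 0.177 × 4.09e+11 = 7.25e+10.

(4.09 ± 0.725) × 10^11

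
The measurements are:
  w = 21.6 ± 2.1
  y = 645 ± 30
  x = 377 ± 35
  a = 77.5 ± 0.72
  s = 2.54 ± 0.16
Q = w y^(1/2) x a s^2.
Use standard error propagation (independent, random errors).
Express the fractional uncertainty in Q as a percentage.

18.6%

Q is a product of powers, so relative uncertainties combine in quadrature:
  (1·δw/w)² = (1×0.0972)² = 0.00945;  (½·δy/y)² = (0.5×0.0465)² = 0.000541;  (1·δx/x)² = (1×0.0928)² = 0.00862;  (1·δa/a)² = (1×0.00929)² = 8.63e-05;  (2·δs/s)² = (2×0.0630)² = 0.0159
δQ/Q = √(0.0346) = 0.186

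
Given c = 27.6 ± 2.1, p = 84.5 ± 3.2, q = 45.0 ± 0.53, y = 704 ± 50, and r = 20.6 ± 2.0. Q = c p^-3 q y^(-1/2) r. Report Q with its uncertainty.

0.00160 ± 0.000275

Relative error in a monomial: (δQ/Q)² = Σ (nᵢ · δxᵢ/xᵢ)².
  (1·δc/c)² = (1×0.0761)² = 0.00579;  (-3·δp/p)² = (-3×0.0379)² = 0.0129;  (1·δq/q)² = (1×0.0118)² = 0.000139;  (−½·δy/y)² = (-0.5×0.0710)² = 0.00126;  (1·δr/r)² = (1×0.0971)² = 0.00943
δQ/Q = √(0.0295) = 0.172
Q = 0.00160, so δQ = 0.172 × 0.00160 = 0.000275.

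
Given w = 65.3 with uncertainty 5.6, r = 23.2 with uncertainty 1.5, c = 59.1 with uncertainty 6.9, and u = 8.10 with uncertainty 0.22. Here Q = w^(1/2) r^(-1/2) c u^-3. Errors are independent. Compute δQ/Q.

0.152

Relative error in a monomial: (δQ/Q)² = Σ (nᵢ · δxᵢ/xᵢ)².
  (½·δw/w)² = (0.5×0.0858)² = 0.00184;  (−½·δr/r)² = (-0.5×0.0647)² = 0.00105;  (1·δc/c)² = (1×0.117)² = 0.0136;  (-3·δu/u)² = (-3×0.0272)² = 0.00664
δQ/Q = √(0.0232) = 0.152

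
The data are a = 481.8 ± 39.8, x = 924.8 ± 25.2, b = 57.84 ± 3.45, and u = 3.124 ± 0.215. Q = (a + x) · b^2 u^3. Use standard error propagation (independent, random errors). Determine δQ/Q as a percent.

24.1%

Let w = a + x = 1407. δw = √(δa² + δx²) = √(1580 + 635) = 47.1, so δw/w = 0.0335.
Q is then a monomial in w, b, u:
δQ/Q = √((δw/w)² + (2·δb/b)² + (3·δu/u)²) = √(0.00112 + 0.0142 + 0.0426) = 0.241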